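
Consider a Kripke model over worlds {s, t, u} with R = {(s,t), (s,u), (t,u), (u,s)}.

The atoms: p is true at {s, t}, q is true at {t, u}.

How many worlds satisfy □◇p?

2

s: successors {t, u}; ◇p there: t:F, u:T. ✗
t: successors {u}; ◇p there: u:T. ✓
u: successors {s}; ◇p there: s:T. ✓
Satisfying worlds: {t, u}.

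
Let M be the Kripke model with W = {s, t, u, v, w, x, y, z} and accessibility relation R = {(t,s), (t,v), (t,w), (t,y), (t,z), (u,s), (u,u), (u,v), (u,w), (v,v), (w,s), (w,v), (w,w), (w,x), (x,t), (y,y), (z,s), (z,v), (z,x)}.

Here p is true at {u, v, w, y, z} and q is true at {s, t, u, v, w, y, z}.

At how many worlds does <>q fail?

1

s: no successors, so <>q fails. ✗
t: successors {s, v, w, y, z}; q there: s:T, v:T, w:T, y:T, z:T. ✓
u: successors {s, u, v, w}; q there: s:T, u:T, v:T, w:T. ✓
v: successors {v}; q there: v:T. ✓
w: successors {s, v, w, x}; q there: s:T, v:T, w:T, x:F. ✓
x: successors {t}; q there: t:T. ✓
y: successors {y}; q there: y:T. ✓
z: successors {s, v, x}; q there: s:T, v:T, x:F. ✓
Satisfying worlds: {t, u, v, w, x, y, z}.
So <>q fails at the other 1 world.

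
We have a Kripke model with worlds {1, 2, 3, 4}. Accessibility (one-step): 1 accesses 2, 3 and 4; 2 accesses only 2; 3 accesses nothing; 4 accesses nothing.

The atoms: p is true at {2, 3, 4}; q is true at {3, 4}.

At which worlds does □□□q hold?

1: successors {2, 3, 4}; □□q there: 2:F, 3:T, 4:T. ✗
2: successors {2}; □□q there: 2:F. ✗
3: no successors, so □□□q holds vacuously. ✓
4: no successors, so □□□q holds vacuously. ✓

{3, 4}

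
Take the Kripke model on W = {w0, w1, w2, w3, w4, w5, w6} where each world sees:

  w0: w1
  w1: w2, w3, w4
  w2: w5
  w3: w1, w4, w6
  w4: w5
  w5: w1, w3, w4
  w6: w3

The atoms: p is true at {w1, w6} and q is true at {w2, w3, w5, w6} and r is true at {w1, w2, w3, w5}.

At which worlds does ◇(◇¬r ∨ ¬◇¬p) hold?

w0: successors {w1}; ◇¬r ∨ ¬◇¬p there: w1:T. ✓
w1: successors {w2, w3, w4}; ◇¬r ∨ ¬◇¬p there: w2:F, w3:T, w4:F. ✓
w2: successors {w5}; ◇¬r ∨ ¬◇¬p there: w5:T. ✓
w3: successors {w1, w4, w6}; ◇¬r ∨ ¬◇¬p there: w1:T, w4:F, w6:F. ✓
w4: successors {w5}; ◇¬r ∨ ¬◇¬p there: w5:T. ✓
w5: successors {w1, w3, w4}; ◇¬r ∨ ¬◇¬p there: w1:T, w3:T, w4:F. ✓
w6: successors {w3}; ◇¬r ∨ ¬◇¬p there: w3:T. ✓

{w0, w1, w2, w3, w4, w5, w6}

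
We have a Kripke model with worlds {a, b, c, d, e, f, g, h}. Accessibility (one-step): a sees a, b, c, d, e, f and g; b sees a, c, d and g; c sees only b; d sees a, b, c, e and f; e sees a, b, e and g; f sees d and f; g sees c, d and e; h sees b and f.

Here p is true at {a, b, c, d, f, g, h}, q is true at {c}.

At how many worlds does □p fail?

a: successors {a, b, c, d, e, f, g}; p there: a:T, b:T, c:T, d:T, e:F, f:T, g:T. ✗
b: successors {a, c, d, g}; p there: a:T, c:T, d:T, g:T. ✓
c: successors {b}; p there: b:T. ✓
d: successors {a, b, c, e, f}; p there: a:T, b:T, c:T, e:F, f:T. ✗
e: successors {a, b, e, g}; p there: a:T, b:T, e:F, g:T. ✗
f: successors {d, f}; p there: d:T, f:T. ✓
g: successors {c, d, e}; p there: c:T, d:T, e:F. ✗
h: successors {b, f}; p there: b:T, f:T. ✓
Satisfying worlds: {b, c, f, h}.
So □p fails at the other 4 worlds.

4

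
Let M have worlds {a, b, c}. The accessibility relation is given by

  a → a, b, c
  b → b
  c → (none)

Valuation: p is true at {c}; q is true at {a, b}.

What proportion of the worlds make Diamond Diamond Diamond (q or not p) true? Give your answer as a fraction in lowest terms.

2/3

a: successors {a, b, c}; Diamond Diamond (q or not p) there: a:T, b:T, c:F. ✓
b: successors {b}; Diamond Diamond (q or not p) there: b:T. ✓
c: no successors, so Diamond Diamond Diamond (q or not p) fails. ✗
That's 2 of 3 worlds, so 2/3.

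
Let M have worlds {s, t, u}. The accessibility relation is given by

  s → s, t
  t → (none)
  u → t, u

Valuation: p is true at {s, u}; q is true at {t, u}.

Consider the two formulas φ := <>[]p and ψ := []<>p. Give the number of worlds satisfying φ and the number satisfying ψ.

For <>[]p:
s: successors {s, t}; []p there: s:F, t:T. ✓
t: no successors, so <>[]p fails. ✗
u: successors {t, u}; []p there: t:T, u:F. ✓
— 2 worlds.
For []<>p:
s: successors {s, t}; <>p there: s:T, t:F. ✗
t: no successors, so []<>p holds vacuously. ✓
u: successors {t, u}; <>p there: t:F, u:T. ✗
— 1 world.

2 and 1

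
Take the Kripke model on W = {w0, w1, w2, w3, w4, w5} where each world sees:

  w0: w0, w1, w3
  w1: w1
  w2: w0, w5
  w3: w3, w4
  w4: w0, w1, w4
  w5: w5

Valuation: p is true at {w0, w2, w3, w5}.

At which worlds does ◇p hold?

{w0, w2, w3, w4, w5}

w0: successors {w0, w1, w3}; p there: w0:T, w1:F, w3:T. ✓
w1: successors {w1}; p there: w1:F. ✗
w2: successors {w0, w5}; p there: w0:T, w5:T. ✓
w3: successors {w3, w4}; p there: w3:T, w4:F. ✓
w4: successors {w0, w1, w4}; p there: w0:T, w1:F, w4:F. ✓
w5: successors {w5}; p there: w5:T. ✓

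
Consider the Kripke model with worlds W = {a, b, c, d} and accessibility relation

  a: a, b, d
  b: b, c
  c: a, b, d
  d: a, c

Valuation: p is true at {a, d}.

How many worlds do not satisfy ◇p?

a: successors {a, b, d}; p there: a:T, b:F, d:T. ✓
b: successors {b, c}; p there: b:F, c:F. ✗
c: successors {a, b, d}; p there: a:T, b:F, d:T. ✓
d: successors {a, c}; p there: a:T, c:F. ✓
Satisfying worlds: {a, c, d}.
So ◇p fails at the other 1 world.

1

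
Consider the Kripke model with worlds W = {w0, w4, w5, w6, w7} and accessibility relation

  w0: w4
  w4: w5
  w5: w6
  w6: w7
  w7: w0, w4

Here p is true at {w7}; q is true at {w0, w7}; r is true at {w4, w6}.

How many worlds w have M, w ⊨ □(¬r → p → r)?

w0: successors {w4}; ¬r → p → r there: w4:T. ✓
w4: successors {w5}; ¬r → p → r there: w5:T. ✓
w5: successors {w6}; ¬r → p → r there: w6:T. ✓
w6: successors {w7}; ¬r → p → r there: w7:F. ✗
w7: successors {w0, w4}; ¬r → p → r there: w0:T, w4:T. ✓
Satisfying worlds: {w0, w4, w5, w7}.

4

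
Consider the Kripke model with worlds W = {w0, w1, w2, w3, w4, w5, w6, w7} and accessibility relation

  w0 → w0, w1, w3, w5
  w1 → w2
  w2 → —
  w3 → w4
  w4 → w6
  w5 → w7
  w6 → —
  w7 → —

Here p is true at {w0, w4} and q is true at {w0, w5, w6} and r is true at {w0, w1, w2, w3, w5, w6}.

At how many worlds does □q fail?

4

w0: successors {w0, w1, w3, w5}; q there: w0:T, w1:F, w3:F, w5:T. ✗
w1: successors {w2}; q there: w2:F. ✗
w2: no successors, so □q holds vacuously. ✓
w3: successors {w4}; q there: w4:F. ✗
w4: successors {w6}; q there: w6:T. ✓
w5: successors {w7}; q there: w7:F. ✗
w6: no successors, so □q holds vacuously. ✓
w7: no successors, so □q holds vacuously. ✓
Satisfying worlds: {w2, w4, w6, w7}.
So □q fails at the other 4 worlds.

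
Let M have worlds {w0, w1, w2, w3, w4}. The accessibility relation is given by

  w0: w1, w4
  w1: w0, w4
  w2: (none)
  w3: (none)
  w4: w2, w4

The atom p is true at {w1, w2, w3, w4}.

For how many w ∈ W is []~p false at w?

3

w0: successors {w1, w4}; ~p there: w1:F, w4:F. ✗
w1: successors {w0, w4}; ~p there: w0:T, w4:F. ✗
w2: no successors, so []~p holds vacuously. ✓
w3: no successors, so []~p holds vacuously. ✓
w4: successors {w2, w4}; ~p there: w2:F, w4:F. ✗
Satisfying worlds: {w2, w3}.
So []~p fails at the other 3 worlds.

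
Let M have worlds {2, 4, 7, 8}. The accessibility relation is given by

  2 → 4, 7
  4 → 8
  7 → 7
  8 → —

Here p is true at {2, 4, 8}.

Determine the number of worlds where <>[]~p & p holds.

2

2: <>[]~p is T, p is T. ✓
4: <>[]~p is T, p is T. ✓
7: <>[]~p is T, p is F. ✗
8: <>[]~p is F, p is T. ✗
Satisfying worlds: {2, 4}.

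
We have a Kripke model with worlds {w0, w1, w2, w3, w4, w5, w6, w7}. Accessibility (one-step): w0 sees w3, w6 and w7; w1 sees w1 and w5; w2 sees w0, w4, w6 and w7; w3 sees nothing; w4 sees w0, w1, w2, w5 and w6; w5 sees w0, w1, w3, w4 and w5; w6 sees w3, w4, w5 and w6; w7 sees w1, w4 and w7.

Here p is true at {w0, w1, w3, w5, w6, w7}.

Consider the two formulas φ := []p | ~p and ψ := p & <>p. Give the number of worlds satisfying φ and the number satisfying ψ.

5 and 5

For []p | ~p:
w0: []p is T, ~p is F. ✓
w1: []p is T, ~p is F. ✓
w2: []p is F, ~p is T. ✓
w3: []p is T, ~p is F. ✓
w4: []p is F, ~p is T. ✓
w5: []p is F, ~p is F. ✗
w6: []p is F, ~p is F. ✗
w7: []p is F, ~p is F. ✗
— 5 worlds.
For p & <>p:
w0: p is T, <>p is T. ✓
w1: p is T, <>p is T. ✓
w2: p is F, <>p is T. ✗
w3: p is T, <>p is F. ✗
w4: p is F, <>p is T. ✗
w5: p is T, <>p is T. ✓
w6: p is T, <>p is T. ✓
w7: p is T, <>p is T. ✓
— 5 worlds.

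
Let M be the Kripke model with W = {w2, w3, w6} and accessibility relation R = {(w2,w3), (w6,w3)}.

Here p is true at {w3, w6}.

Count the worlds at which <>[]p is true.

w2: successors {w3}; []p there: w3:T. ✓
w3: no successors, so <>[]p fails. ✗
w6: successors {w3}; []p there: w3:T. ✓
Satisfying worlds: {w2, w6}.

2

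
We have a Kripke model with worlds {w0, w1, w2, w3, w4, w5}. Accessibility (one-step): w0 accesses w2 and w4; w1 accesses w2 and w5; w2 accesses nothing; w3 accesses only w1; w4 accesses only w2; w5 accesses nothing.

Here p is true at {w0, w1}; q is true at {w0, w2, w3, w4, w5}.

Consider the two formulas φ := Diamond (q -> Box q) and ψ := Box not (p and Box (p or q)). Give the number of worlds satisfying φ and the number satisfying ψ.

For Diamond (q -> Box q):
w0: successors {w2, w4}; q -> Box q there: w2:T, w4:T. ✓
w1: successors {w2, w5}; q -> Box q there: w2:T, w5:T. ✓
w2: no successors, so Diamond (q -> Box q) fails. ✗
w3: successors {w1}; q -> Box q there: w1:T. ✓
w4: successors {w2}; q -> Box q there: w2:T. ✓
w5: no successors, so Diamond (q -> Box q) fails. ✗
— 4 worlds.
For Box not (p and Box (p or q)):
w0: successors {w2, w4}; not (p and Box (p or q)) there: w2:T, w4:T. ✓
w1: successors {w2, w5}; not (p and Box (p or q)) there: w2:T, w5:T. ✓
w2: no successors, so Box not (p and Box (p or q)) holds vacuously. ✓
w3: successors {w1}; not (p and Box (p or q)) there: w1:F. ✗
w4: successors {w2}; not (p and Box (p or q)) there: w2:T. ✓
w5: no successors, so Box not (p and Box (p or q)) holds vacuously. ✓
— 5 worlds.

4 and 5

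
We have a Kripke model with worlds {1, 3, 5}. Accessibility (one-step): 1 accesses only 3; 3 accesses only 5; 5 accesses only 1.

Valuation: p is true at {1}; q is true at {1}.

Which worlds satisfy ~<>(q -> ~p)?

{5}

1: <>(q -> ~p) is T. ✗
3: <>(q -> ~p) is T. ✗
5: <>(q -> ~p) is F. ✓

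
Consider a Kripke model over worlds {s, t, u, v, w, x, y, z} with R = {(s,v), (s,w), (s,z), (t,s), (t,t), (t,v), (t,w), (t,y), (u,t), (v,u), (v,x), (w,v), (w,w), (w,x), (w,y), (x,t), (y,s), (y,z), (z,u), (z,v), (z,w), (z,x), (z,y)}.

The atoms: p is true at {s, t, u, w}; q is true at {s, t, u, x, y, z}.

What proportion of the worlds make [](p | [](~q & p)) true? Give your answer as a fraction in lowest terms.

s: successors {v, w, z}; p | [](~q & p) there: v:F, w:T, z:F. ✗
t: successors {s, t, v, w, y}; p | [](~q & p) there: s:T, t:T, v:F, w:T, y:F. ✗
u: successors {t}; p | [](~q & p) there: t:T. ✓
v: successors {u, x}; p | [](~q & p) there: u:T, x:F. ✗
w: successors {v, w, x, y}; p | [](~q & p) there: v:F, w:T, x:F, y:F. ✗
x: successors {t}; p | [](~q & p) there: t:T. ✓
y: successors {s, z}; p | [](~q & p) there: s:T, z:F. ✗
z: successors {u, v, w, x, y}; p | [](~q & p) there: u:T, v:F, w:T, x:F, y:F. ✗
That's 2 of 8 worlds, so 2/8 = 1/4.

1/4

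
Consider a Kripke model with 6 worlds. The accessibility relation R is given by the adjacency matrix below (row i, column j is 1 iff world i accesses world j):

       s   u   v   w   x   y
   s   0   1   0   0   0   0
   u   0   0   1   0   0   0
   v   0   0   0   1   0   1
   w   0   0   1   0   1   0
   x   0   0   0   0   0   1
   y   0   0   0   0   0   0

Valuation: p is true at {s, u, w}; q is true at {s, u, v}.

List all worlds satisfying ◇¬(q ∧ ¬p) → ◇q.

s: ◇¬(q ∧ ¬p) is T, ◇q is T. ✓
u: ◇¬(q ∧ ¬p) is F, ◇q is T. ✓
v: ◇¬(q ∧ ¬p) is T, ◇q is F. ✗
w: ◇¬(q ∧ ¬p) is T, ◇q is T. ✓
x: ◇¬(q ∧ ¬p) is T, ◇q is F. ✗
y: ◇¬(q ∧ ¬p) is F, ◇q is F. ✓

{s, u, w, y}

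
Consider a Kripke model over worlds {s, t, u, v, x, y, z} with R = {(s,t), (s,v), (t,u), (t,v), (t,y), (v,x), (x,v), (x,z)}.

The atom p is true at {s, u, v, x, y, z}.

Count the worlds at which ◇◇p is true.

s: successors {t, v}; ◇p there: t:T, v:T. ✓
t: successors {u, v, y}; ◇p there: u:F, v:T, y:F. ✓
u: no successors, so ◇◇p fails. ✗
v: successors {x}; ◇p there: x:T. ✓
x: successors {v, z}; ◇p there: v:T, z:F. ✓
y: no successors, so ◇◇p fails. ✗
z: no successors, so ◇◇p fails. ✗
Satisfying worlds: {s, t, v, x}.

4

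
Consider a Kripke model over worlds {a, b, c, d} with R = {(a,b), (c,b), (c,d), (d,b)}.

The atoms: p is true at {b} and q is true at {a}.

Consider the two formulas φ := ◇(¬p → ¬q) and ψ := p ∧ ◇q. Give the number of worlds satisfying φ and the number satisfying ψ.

For ◇(¬p → ¬q):
a: successors {b}; ¬p → ¬q there: b:T. ✓
b: no successors, so ◇(¬p → ¬q) fails. ✗
c: successors {b, d}; ¬p → ¬q there: b:T, d:T. ✓
d: successors {b}; ¬p → ¬q there: b:T. ✓
— 3 worlds.
For p ∧ ◇q:
a: p is F, ◇q is F. ✗
b: p is T, ◇q is F. ✗
c: p is F, ◇q is F. ✗
d: p is F, ◇q is F. ✗
— 0 worlds.

3 and 0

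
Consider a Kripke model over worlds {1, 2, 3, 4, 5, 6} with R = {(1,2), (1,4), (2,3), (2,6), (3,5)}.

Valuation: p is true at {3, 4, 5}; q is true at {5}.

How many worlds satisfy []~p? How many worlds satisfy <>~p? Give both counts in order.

3 and 2

For []~p:
1: successors {2, 4}; ~p there: 2:T, 4:F. ✗
2: successors {3, 6}; ~p there: 3:F, 6:T. ✗
3: successors {5}; ~p there: 5:F. ✗
4: no successors, so []~p holds vacuously. ✓
5: no successors, so []~p holds vacuously. ✓
6: no successors, so []~p holds vacuously. ✓
— 3 worlds.
For <>~p:
1: successors {2, 4}; ~p there: 2:T, 4:F. ✓
2: successors {3, 6}; ~p there: 3:F, 6:T. ✓
3: successors {5}; ~p there: 5:F. ✗
4: no successors, so <>~p fails. ✗
5: no successors, so <>~p fails. ✗
6: no successors, so <>~p fails. ✗
— 2 worlds.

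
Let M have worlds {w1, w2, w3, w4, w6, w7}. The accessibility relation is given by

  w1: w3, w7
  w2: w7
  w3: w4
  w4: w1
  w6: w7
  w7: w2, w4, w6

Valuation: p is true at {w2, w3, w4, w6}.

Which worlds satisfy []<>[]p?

{w4}

w1: successors {w3, w7}; <>[]p there: w3:F, w7:F. ✗
w2: successors {w7}; <>[]p there: w7:F. ✗
w3: successors {w4}; <>[]p there: w4:F. ✗
w4: successors {w1}; <>[]p there: w1:T. ✓
w6: successors {w7}; <>[]p there: w7:F. ✗
w7: successors {w2, w4, w6}; <>[]p there: w2:T, w4:F, w6:T. ✗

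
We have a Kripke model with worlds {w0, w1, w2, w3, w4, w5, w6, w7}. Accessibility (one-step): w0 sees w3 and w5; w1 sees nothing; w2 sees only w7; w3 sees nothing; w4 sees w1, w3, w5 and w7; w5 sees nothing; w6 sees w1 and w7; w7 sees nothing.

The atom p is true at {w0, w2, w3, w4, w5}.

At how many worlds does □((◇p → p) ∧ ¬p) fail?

2

w0: successors {w3, w5}; (◇p → p) ∧ ¬p there: w3:F, w5:F. ✗
w1: no successors, so □((◇p → p) ∧ ¬p) holds vacuously. ✓
w2: successors {w7}; (◇p → p) ∧ ¬p there: w7:T. ✓
w3: no successors, so □((◇p → p) ∧ ¬p) holds vacuously. ✓
w4: successors {w1, w3, w5, w7}; (◇p → p) ∧ ¬p there: w1:T, w3:F, w5:F, w7:T. ✗
w5: no successors, so □((◇p → p) ∧ ¬p) holds vacuously. ✓
w6: successors {w1, w7}; (◇p → p) ∧ ¬p there: w1:T, w7:T. ✓
w7: no successors, so □((◇p → p) ∧ ¬p) holds vacuously. ✓
Satisfying worlds: {w1, w2, w3, w5, w6, w7}.
So □((◇p → p) ∧ ¬p) fails at the other 2 worlds.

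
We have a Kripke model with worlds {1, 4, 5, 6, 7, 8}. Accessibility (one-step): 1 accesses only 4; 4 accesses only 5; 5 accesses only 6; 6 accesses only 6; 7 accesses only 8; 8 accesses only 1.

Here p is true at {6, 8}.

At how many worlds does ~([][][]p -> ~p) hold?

1: [][][]p -> ~p is T. ✗
4: [][][]p -> ~p is T. ✗
5: [][][]p -> ~p is T. ✗
6: [][][]p -> ~p is F. ✓
7: [][][]p -> ~p is T. ✗
8: [][][]p -> ~p is T. ✗
Satisfying worlds: {6}.

1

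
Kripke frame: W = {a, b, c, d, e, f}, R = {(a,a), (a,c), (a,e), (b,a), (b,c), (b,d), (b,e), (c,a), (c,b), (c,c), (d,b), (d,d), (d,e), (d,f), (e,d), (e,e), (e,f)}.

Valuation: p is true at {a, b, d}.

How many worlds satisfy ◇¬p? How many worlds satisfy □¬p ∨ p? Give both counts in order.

For ◇¬p:
a: successors {a, c, e}; ¬p there: a:F, c:T, e:T. ✓
b: successors {a, c, d, e}; ¬p there: a:F, c:T, d:F, e:T. ✓
c: successors {a, b, c}; ¬p there: a:F, b:F, c:T. ✓
d: successors {b, d, e, f}; ¬p there: b:F, d:F, e:T, f:T. ✓
e: successors {d, e, f}; ¬p there: d:F, e:T, f:T. ✓
f: no successors, so ◇¬p fails. ✗
— 5 worlds.
For □¬p ∨ p:
a: □¬p is F, p is T. ✓
b: □¬p is F, p is T. ✓
c: □¬p is F, p is F. ✗
d: □¬p is F, p is T. ✓
e: □¬p is F, p is F. ✗
f: □¬p is T, p is F. ✓
— 4 worlds.

5 and 4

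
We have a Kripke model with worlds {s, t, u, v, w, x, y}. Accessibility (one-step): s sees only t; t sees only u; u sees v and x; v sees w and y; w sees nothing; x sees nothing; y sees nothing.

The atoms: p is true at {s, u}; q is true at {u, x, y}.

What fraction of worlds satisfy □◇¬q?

s: successors {t}; ◇¬q there: t:F. ✗
t: successors {u}; ◇¬q there: u:T. ✓
u: successors {v, x}; ◇¬q there: v:T, x:F. ✗
v: successors {w, y}; ◇¬q there: w:F, y:F. ✗
w: no successors, so □◇¬q holds vacuously. ✓
x: no successors, so □◇¬q holds vacuously. ✓
y: no successors, so □◇¬q holds vacuously. ✓
That's 4 of 7 worlds, so 4/7.

4/7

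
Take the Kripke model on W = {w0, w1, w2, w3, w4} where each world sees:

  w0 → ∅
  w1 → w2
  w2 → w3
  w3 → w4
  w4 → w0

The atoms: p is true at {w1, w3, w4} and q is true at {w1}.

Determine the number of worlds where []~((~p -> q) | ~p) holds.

w0: no successors, so []~((~p -> q) | ~p) holds vacuously. ✓
w1: successors {w2}; ~((~p -> q) | ~p) there: w2:F. ✗
w2: successors {w3}; ~((~p -> q) | ~p) there: w3:F. ✗
w3: successors {w4}; ~((~p -> q) | ~p) there: w4:F. ✗
w4: successors {w0}; ~((~p -> q) | ~p) there: w0:F. ✗
Satisfying worlds: {w0}.

1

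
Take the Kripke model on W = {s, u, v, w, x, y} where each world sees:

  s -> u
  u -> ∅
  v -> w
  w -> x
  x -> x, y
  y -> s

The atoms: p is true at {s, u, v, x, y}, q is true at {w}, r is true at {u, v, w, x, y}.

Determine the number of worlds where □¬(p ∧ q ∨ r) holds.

2

s: successors {u}; ¬(p ∧ q ∨ r) there: u:F. ✗
u: no successors, so □¬(p ∧ q ∨ r) holds vacuously. ✓
v: successors {w}; ¬(p ∧ q ∨ r) there: w:F. ✗
w: successors {x}; ¬(p ∧ q ∨ r) there: x:F. ✗
x: successors {x, y}; ¬(p ∧ q ∨ r) there: x:F, y:F. ✗
y: successors {s}; ¬(p ∧ q ∨ r) there: s:T. ✓
Satisfying worlds: {u, y}.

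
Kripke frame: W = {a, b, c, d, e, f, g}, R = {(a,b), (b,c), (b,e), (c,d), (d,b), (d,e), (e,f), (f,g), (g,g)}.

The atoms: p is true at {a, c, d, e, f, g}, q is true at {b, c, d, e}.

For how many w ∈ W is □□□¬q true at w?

3

a: successors {b}; □□¬q there: b:F. ✗
b: successors {c, e}; □□¬q there: c:F, e:T. ✗
c: successors {d}; □□¬q there: d:F. ✗
d: successors {b, e}; □□¬q there: b:F, e:T. ✗
e: successors {f}; □□¬q there: f:T. ✓
f: successors {g}; □□¬q there: g:T. ✓
g: successors {g}; □□¬q there: g:T. ✓
Satisfying worlds: {e, f, g}.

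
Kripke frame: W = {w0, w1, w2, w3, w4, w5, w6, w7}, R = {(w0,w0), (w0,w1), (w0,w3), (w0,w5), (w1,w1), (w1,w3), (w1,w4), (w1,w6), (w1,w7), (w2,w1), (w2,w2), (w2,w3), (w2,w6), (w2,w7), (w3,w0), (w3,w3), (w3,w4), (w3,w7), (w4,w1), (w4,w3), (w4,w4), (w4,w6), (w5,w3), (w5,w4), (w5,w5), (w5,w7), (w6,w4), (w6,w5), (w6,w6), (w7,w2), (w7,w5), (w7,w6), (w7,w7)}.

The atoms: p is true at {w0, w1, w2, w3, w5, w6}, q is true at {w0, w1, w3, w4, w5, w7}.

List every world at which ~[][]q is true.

w0: [][]q is F. ✓
w1: [][]q is F. ✓
w2: [][]q is F. ✓
w3: [][]q is F. ✓
w4: [][]q is F. ✓
w5: [][]q is F. ✓
w6: [][]q is F. ✓
w7: [][]q is F. ✓

{w0, w1, w2, w3, w4, w5, w6, w7}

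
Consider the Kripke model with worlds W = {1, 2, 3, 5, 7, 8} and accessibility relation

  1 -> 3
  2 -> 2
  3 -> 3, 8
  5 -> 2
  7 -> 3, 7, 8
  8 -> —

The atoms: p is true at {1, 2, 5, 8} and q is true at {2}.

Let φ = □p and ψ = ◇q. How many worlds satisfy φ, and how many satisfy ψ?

3 and 2

For □p:
1: successors {3}; p there: 3:F. ✗
2: successors {2}; p there: 2:T. ✓
3: successors {3, 8}; p there: 3:F, 8:T. ✗
5: successors {2}; p there: 2:T. ✓
7: successors {3, 7, 8}; p there: 3:F, 7:F, 8:T. ✗
8: no successors, so □p holds vacuously. ✓
— 3 worlds.
For ◇q:
1: successors {3}; q there: 3:F. ✗
2: successors {2}; q there: 2:T. ✓
3: successors {3, 8}; q there: 3:F, 8:F. ✗
5: successors {2}; q there: 2:T. ✓
7: successors {3, 7, 8}; q there: 3:F, 7:F, 8:F. ✗
8: no successors, so ◇q fails. ✗
— 2 worlds.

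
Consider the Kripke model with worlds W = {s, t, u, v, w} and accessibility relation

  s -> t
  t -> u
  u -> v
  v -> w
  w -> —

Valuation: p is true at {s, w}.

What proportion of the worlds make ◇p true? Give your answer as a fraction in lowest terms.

s: successors {t}; p there: t:F. ✗
t: successors {u}; p there: u:F. ✗
u: successors {v}; p there: v:F. ✗
v: successors {w}; p there: w:T. ✓
w: no successors, so ◇p fails. ✗
That's 1 of 5 worlds, so 1/5.

1/5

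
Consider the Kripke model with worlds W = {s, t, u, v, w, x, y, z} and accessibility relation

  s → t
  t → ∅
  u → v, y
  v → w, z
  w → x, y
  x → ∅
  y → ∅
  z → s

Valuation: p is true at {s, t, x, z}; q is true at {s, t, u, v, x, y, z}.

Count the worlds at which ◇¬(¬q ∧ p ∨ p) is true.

3

s: successors {t}; ¬(¬q ∧ p ∨ p) there: t:F. ✗
t: no successors, so ◇¬(¬q ∧ p ∨ p) fails. ✗
u: successors {v, y}; ¬(¬q ∧ p ∨ p) there: v:T, y:T. ✓
v: successors {w, z}; ¬(¬q ∧ p ∨ p) there: w:T, z:F. ✓
w: successors {x, y}; ¬(¬q ∧ p ∨ p) there: x:F, y:T. ✓
x: no successors, so ◇¬(¬q ∧ p ∨ p) fails. ✗
y: no successors, so ◇¬(¬q ∧ p ∨ p) fails. ✗
z: successors {s}; ¬(¬q ∧ p ∨ p) there: s:F. ✗
Satisfying worlds: {u, v, w}.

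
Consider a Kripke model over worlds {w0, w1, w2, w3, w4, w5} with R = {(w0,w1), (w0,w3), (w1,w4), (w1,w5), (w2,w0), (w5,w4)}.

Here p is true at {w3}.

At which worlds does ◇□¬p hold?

{w0, w1, w5}

w0: successors {w1, w3}; □¬p there: w1:T, w3:T. ✓
w1: successors {w4, w5}; □¬p there: w4:T, w5:T. ✓
w2: successors {w0}; □¬p there: w0:F. ✗
w3: no successors, so ◇□¬p fails. ✗
w4: no successors, so ◇□¬p fails. ✗
w5: successors {w4}; □¬p there: w4:T. ✓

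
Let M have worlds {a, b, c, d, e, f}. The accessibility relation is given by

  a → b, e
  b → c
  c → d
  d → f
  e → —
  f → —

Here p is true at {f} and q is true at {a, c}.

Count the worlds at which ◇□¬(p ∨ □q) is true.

a: successors {b, e}; □¬(p ∨ □q) there: b:T, e:T. ✓
b: successors {c}; □¬(p ∨ □q) there: c:T. ✓
c: successors {d}; □¬(p ∨ □q) there: d:F. ✗
d: successors {f}; □¬(p ∨ □q) there: f:T. ✓
e: no successors, so ◇□¬(p ∨ □q) fails. ✗
f: no successors, so ◇□¬(p ∨ □q) fails. ✗
Satisfying worlds: {a, b, d}.

3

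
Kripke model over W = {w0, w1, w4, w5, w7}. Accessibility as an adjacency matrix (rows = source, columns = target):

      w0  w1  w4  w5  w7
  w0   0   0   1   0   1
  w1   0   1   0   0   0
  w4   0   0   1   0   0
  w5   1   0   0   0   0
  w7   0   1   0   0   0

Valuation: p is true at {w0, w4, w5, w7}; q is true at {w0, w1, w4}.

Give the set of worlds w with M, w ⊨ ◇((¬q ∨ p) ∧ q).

w0: successors {w4, w7}; (¬q ∨ p) ∧ q there: w4:T, w7:F. ✓
w1: successors {w1}; (¬q ∨ p) ∧ q there: w1:F. ✗
w4: successors {w4}; (¬q ∨ p) ∧ q there: w4:T. ✓
w5: successors {w0}; (¬q ∨ p) ∧ q there: w0:T. ✓
w7: successors {w1}; (¬q ∨ p) ∧ q there: w1:F. ✗

{w0, w4, w5}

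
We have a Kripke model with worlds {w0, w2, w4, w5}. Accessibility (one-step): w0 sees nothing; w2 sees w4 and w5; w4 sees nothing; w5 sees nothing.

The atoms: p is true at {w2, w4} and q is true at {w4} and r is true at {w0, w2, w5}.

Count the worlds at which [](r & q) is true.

3

w0: no successors, so [](r & q) holds vacuously. ✓
w2: successors {w4, w5}; r & q there: w4:F, w5:F. ✗
w4: no successors, so [](r & q) holds vacuously. ✓
w5: no successors, so [](r & q) holds vacuously. ✓
Satisfying worlds: {w0, w4, w5}.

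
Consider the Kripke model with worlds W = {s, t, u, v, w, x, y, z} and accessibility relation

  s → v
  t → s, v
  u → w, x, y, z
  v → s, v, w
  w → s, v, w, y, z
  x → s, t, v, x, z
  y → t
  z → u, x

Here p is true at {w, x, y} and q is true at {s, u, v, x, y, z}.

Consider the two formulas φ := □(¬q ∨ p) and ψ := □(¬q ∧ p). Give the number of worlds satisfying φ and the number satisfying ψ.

For □(¬q ∨ p):
s: successors {v}; ¬q ∨ p there: v:F. ✗
t: successors {s, v}; ¬q ∨ p there: s:F, v:F. ✗
u: successors {w, x, y, z}; ¬q ∨ p there: w:T, x:T, y:T, z:F. ✗
v: successors {s, v, w}; ¬q ∨ p there: s:F, v:F, w:T. ✗
w: successors {s, v, w, y, z}; ¬q ∨ p there: s:F, v:F, w:T, y:T, z:F. ✗
x: successors {s, t, v, x, z}; ¬q ∨ p there: s:F, t:T, v:F, x:T, z:F. ✗
y: successors {t}; ¬q ∨ p there: t:T. ✓
z: successors {u, x}; ¬q ∨ p there: u:F, x:T. ✗
— 1 world.
For □(¬q ∧ p):
s: successors {v}; ¬q ∧ p there: v:F. ✗
t: successors {s, v}; ¬q ∧ p there: s:F, v:F. ✗
u: successors {w, x, y, z}; ¬q ∧ p there: w:T, x:F, y:F, z:F. ✗
v: successors {s, v, w}; ¬q ∧ p there: s:F, v:F, w:T. ✗
w: successors {s, v, w, y, z}; ¬q ∧ p there: s:F, v:F, w:T, y:F, z:F. ✗
x: successors {s, t, v, x, z}; ¬q ∧ p there: s:F, t:F, v:F, x:F, z:F. ✗
y: successors {t}; ¬q ∧ p there: t:F. ✗
z: successors {u, x}; ¬q ∧ p there: u:F, x:F. ✗
— 0 worlds.

1 and 0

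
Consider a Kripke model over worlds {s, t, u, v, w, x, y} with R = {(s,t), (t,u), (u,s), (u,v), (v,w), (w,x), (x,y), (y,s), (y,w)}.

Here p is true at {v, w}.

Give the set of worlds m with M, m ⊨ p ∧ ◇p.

{v}

s: p is F, ◇p is F. ✗
t: p is F, ◇p is F. ✗
u: p is F, ◇p is T. ✗
v: p is T, ◇p is T. ✓
w: p is T, ◇p is F. ✗
x: p is F, ◇p is F. ✗
y: p is F, ◇p is T. ✗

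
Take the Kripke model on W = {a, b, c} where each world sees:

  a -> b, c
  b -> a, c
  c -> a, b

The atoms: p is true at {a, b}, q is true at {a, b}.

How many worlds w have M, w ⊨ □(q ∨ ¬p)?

3

a: successors {b, c}; q ∨ ¬p there: b:T, c:T. ✓
b: successors {a, c}; q ∨ ¬p there: a:T, c:T. ✓
c: successors {a, b}; q ∨ ¬p there: a:T, b:T. ✓
Satisfying worlds: {a, b, c}.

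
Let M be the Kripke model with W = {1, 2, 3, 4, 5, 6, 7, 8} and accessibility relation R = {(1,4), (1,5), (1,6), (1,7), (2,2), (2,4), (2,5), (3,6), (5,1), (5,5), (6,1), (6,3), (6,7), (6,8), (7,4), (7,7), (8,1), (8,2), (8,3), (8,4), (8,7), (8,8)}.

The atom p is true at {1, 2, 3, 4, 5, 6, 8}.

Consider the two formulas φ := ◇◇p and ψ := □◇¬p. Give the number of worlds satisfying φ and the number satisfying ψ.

For ◇◇p:
1: successors {4, 5, 6, 7}; ◇p there: 4:F, 5:T, 6:T, 7:T. ✓
2: successors {2, 4, 5}; ◇p there: 2:T, 4:F, 5:T. ✓
3: successors {6}; ◇p there: 6:T. ✓
4: no successors, so ◇◇p fails. ✗
5: successors {1, 5}; ◇p there: 1:T, 5:T. ✓
6: successors {1, 3, 7, 8}; ◇p there: 1:T, 3:T, 7:T, 8:T. ✓
7: successors {4, 7}; ◇p there: 4:F, 7:T. ✓
8: successors {1, 2, 3, 4, 7, 8}; ◇p there: 1:T, 2:T, 3:T, 4:F, 7:T, 8:T. ✓
— 7 worlds.
For □◇¬p:
1: successors {4, 5, 6, 7}; ◇¬p there: 4:F, 5:F, 6:T, 7:T. ✗
2: successors {2, 4, 5}; ◇¬p there: 2:F, 4:F, 5:F. ✗
3: successors {6}; ◇¬p there: 6:T. ✓
4: no successors, so □◇¬p holds vacuously. ✓
5: successors {1, 5}; ◇¬p there: 1:T, 5:F. ✗
6: successors {1, 3, 7, 8}; ◇¬p there: 1:T, 3:F, 7:T, 8:T. ✗
7: successors {4, 7}; ◇¬p there: 4:F, 7:T. ✗
8: successors {1, 2, 3, 4, 7, 8}; ◇¬p there: 1:T, 2:F, 3:F, 4:F, 7:T, 8:T. ✗
— 2 worlds.

7 and 2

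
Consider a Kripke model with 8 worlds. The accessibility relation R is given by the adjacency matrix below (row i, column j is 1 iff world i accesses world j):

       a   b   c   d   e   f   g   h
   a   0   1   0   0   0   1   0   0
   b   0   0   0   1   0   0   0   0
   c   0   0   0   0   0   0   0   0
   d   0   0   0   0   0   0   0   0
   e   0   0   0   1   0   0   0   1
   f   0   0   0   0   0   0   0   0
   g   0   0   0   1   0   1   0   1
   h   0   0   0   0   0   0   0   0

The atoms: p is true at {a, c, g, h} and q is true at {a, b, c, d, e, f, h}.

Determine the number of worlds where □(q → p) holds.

a: successors {b, f}; q → p there: b:F, f:F. ✗
b: successors {d}; q → p there: d:F. ✗
c: no successors, so □(q → p) holds vacuously. ✓
d: no successors, so □(q → p) holds vacuously. ✓
e: successors {d, h}; q → p there: d:F, h:T. ✗
f: no successors, so □(q → p) holds vacuously. ✓
g: successors {d, f, h}; q → p there: d:F, f:F, h:T. ✗
h: no successors, so □(q → p) holds vacuously. ✓
Satisfying worlds: {c, d, f, h}.

4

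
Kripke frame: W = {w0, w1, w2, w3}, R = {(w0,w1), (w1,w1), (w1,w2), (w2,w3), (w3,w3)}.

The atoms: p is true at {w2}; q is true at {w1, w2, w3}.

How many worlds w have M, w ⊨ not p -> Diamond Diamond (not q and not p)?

1

w0: not p is T, Diamond Diamond (not q and not p) is F. ✗
w1: not p is T, Diamond Diamond (not q and not p) is F. ✗
w2: not p is F, Diamond Diamond (not q and not p) is F. ✓
w3: not p is T, Diamond Diamond (not q and not p) is F. ✗
Satisfying worlds: {w2}.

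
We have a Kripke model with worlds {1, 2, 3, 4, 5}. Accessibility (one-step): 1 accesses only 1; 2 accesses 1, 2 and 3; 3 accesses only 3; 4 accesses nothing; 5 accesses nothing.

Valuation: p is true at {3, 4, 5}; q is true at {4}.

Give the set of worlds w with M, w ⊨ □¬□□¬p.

1: successors {1}; ¬□□¬p there: 1:F. ✗
2: successors {1, 2, 3}; ¬□□¬p there: 1:F, 2:T, 3:T. ✗
3: successors {3}; ¬□□¬p there: 3:T. ✓
4: no successors, so □¬□□¬p holds vacuously. ✓
5: no successors, so □¬□□¬p holds vacuously. ✓

{3, 4, 5}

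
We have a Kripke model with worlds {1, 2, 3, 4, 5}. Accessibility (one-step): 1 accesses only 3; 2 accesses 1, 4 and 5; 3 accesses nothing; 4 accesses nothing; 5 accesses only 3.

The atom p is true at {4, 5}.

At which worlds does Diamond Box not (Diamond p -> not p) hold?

{1, 2, 5}

1: successors {3}; Box not (Diamond p -> not p) there: 3:T. ✓
2: successors {1, 4, 5}; Box not (Diamond p -> not p) there: 1:F, 4:T, 5:F. ✓
3: no successors, so Diamond Box not (Diamond p -> not p) fails. ✗
4: no successors, so Diamond Box not (Diamond p -> not p) fails. ✗
5: successors {3}; Box not (Diamond p -> not p) there: 3:T. ✓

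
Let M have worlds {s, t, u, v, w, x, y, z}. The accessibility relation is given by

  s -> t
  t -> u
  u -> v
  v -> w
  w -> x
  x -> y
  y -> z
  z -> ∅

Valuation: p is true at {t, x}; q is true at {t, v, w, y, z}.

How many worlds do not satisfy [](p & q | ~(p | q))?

5

s: successors {t}; p & q | ~(p | q) there: t:T. ✓
t: successors {u}; p & q | ~(p | q) there: u:T. ✓
u: successors {v}; p & q | ~(p | q) there: v:F. ✗
v: successors {w}; p & q | ~(p | q) there: w:F. ✗
w: successors {x}; p & q | ~(p | q) there: x:F. ✗
x: successors {y}; p & q | ~(p | q) there: y:F. ✗
y: successors {z}; p & q | ~(p | q) there: z:F. ✗
z: no successors, so [](p & q | ~(p | q)) holds vacuously. ✓
Satisfying worlds: {s, t, z}.
So [](p & q | ~(p | q)) fails at the other 5 worlds.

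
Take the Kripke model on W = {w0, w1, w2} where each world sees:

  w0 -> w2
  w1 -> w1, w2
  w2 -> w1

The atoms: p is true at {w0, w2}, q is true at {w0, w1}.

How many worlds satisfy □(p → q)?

1

w0: successors {w2}; p → q there: w2:F. ✗
w1: successors {w1, w2}; p → q there: w1:T, w2:F. ✗
w2: successors {w1}; p → q there: w1:T. ✓
Satisfying worlds: {w2}.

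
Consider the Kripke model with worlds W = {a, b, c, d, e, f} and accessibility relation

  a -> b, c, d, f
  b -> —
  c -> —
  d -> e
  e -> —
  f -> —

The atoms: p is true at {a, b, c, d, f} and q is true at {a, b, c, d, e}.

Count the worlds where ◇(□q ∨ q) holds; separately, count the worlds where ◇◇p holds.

2 and 0

For ◇(□q ∨ q):
a: successors {b, c, d, f}; □q ∨ q there: b:T, c:T, d:T, f:T. ✓
b: no successors, so ◇(□q ∨ q) fails. ✗
c: no successors, so ◇(□q ∨ q) fails. ✗
d: successors {e}; □q ∨ q there: e:T. ✓
e: no successors, so ◇(□q ∨ q) fails. ✗
f: no successors, so ◇(□q ∨ q) fails. ✗
— 2 worlds.
For ◇◇p:
a: successors {b, c, d, f}; ◇p there: b:F, c:F, d:F, f:F. ✗
b: no successors, so ◇◇p fails. ✗
c: no successors, so ◇◇p fails. ✗
d: successors {e}; ◇p there: e:F. ✗
e: no successors, so ◇◇p fails. ✗
f: no successors, so ◇◇p fails. ✗
— 0 worlds.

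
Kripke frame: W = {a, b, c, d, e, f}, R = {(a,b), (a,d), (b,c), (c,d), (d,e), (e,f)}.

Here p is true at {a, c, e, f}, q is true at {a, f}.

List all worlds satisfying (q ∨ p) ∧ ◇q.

{e}

a: q ∨ p is T, ◇q is F. ✗
b: q ∨ p is F, ◇q is F. ✗
c: q ∨ p is T, ◇q is F. ✗
d: q ∨ p is F, ◇q is F. ✗
e: q ∨ p is T, ◇q is T. ✓
f: q ∨ p is T, ◇q is F. ✗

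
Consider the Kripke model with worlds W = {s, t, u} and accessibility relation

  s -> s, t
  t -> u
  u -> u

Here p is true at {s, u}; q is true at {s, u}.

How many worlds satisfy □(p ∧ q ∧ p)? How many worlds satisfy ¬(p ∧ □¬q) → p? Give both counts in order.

2 and 2

For □(p ∧ q ∧ p):
s: successors {s, t}; p ∧ q ∧ p there: s:T, t:F. ✗
t: successors {u}; p ∧ q ∧ p there: u:T. ✓
u: successors {u}; p ∧ q ∧ p there: u:T. ✓
— 2 worlds.
For ¬(p ∧ □¬q) → p:
s: ¬(p ∧ □¬q) is T, p is T. ✓
t: ¬(p ∧ □¬q) is T, p is F. ✗
u: ¬(p ∧ □¬q) is T, p is T. ✓
— 2 worlds.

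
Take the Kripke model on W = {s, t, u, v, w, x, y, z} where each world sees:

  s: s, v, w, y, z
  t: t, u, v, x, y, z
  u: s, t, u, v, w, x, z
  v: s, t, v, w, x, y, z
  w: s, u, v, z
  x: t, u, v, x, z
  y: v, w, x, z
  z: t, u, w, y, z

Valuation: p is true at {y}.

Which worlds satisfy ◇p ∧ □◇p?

s: ◇p is T, □◇p is F. ✗
t: ◇p is T, □◇p is F. ✗
u: ◇p is F, □◇p is F. ✗
v: ◇p is T, □◇p is F. ✗
w: ◇p is F, □◇p is F. ✗
x: ◇p is F, □◇p is F. ✗
y: ◇p is F, □◇p is F. ✗
z: ◇p is T, □◇p is F. ✗

∅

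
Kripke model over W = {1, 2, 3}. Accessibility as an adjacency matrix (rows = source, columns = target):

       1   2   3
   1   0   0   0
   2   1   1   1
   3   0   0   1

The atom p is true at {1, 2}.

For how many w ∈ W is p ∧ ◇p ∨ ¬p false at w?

1: p ∧ ◇p is F, ¬p is F. ✗
2: p ∧ ◇p is T, ¬p is F. ✓
3: p ∧ ◇p is F, ¬p is T. ✓
Satisfying worlds: {2, 3}.
So p ∧ ◇p ∨ ¬p fails at the other 1 world.

1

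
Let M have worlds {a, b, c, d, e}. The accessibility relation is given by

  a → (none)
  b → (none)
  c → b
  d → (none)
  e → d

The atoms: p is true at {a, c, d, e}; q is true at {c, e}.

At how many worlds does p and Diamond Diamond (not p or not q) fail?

a: p is T, Diamond Diamond (not p or not q) is F. ✗
b: p is F, Diamond Diamond (not p or not q) is F. ✗
c: p is T, Diamond Diamond (not p or not q) is F. ✗
d: p is T, Diamond Diamond (not p or not q) is F. ✗
e: p is T, Diamond Diamond (not p or not q) is F. ✗
Satisfying worlds: ∅.
So p and Diamond Diamond (not p or not q) fails at the other 5 worlds.

5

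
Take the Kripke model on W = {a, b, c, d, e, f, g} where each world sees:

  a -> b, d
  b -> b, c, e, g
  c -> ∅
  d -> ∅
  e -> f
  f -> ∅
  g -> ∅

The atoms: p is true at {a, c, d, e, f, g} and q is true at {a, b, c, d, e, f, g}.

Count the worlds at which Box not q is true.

4

a: successors {b, d}; not q there: b:F, d:F. ✗
b: successors {b, c, e, g}; not q there: b:F, c:F, e:F, g:F. ✗
c: no successors, so Box not q holds vacuously. ✓
d: no successors, so Box not q holds vacuously. ✓
e: successors {f}; not q there: f:F. ✗
f: no successors, so Box not q holds vacuously. ✓
g: no successors, so Box not q holds vacuously. ✓
Satisfying worlds: {c, d, f, g}.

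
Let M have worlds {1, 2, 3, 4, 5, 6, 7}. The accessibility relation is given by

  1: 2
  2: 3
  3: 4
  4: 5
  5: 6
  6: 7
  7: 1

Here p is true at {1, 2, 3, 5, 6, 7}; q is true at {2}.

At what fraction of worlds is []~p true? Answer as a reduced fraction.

1/7

1: successors {2}; ~p there: 2:F. ✗
2: successors {3}; ~p there: 3:F. ✗
3: successors {4}; ~p there: 4:T. ✓
4: successors {5}; ~p there: 5:F. ✗
5: successors {6}; ~p there: 6:F. ✗
6: successors {7}; ~p there: 7:F. ✗
7: successors {1}; ~p there: 1:F. ✗
That's 1 of 7 worlds, so 1/7.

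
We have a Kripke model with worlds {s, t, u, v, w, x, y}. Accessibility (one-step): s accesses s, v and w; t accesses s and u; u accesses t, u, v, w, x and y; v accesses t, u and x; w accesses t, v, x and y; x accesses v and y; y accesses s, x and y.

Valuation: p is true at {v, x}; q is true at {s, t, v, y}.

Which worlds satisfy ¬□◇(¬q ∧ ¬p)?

{s, u, v, w, x, y}

s: □◇(¬q ∧ ¬p) is F. ✓
t: □◇(¬q ∧ ¬p) is T. ✗
u: □◇(¬q ∧ ¬p) is F. ✓
v: □◇(¬q ∧ ¬p) is F. ✓
w: □◇(¬q ∧ ¬p) is F. ✓
x: □◇(¬q ∧ ¬p) is F. ✓
y: □◇(¬q ∧ ¬p) is F. ✓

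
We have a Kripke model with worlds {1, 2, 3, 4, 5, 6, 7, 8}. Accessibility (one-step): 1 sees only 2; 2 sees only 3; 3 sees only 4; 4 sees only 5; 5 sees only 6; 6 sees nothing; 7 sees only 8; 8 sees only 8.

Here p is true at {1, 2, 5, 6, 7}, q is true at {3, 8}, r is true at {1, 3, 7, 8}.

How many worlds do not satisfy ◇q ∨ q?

1: ◇q is F, q is F. ✗
2: ◇q is T, q is F. ✓
3: ◇q is F, q is T. ✓
4: ◇q is F, q is F. ✗
5: ◇q is F, q is F. ✗
6: ◇q is F, q is F. ✗
7: ◇q is T, q is F. ✓
8: ◇q is T, q is T. ✓
Satisfying worlds: {2, 3, 7, 8}.
So ◇q ∨ q fails at the other 4 worlds.

4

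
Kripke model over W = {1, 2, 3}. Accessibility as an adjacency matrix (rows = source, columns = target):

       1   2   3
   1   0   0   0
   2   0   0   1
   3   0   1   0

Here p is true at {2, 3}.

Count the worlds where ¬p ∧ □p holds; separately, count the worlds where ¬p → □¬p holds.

1 and 3

For ¬p ∧ □p:
1: ¬p is T, □p is T. ✓
2: ¬p is F, □p is T. ✗
3: ¬p is F, □p is T. ✗
— 1 world.
For ¬p → □¬p:
1: ¬p is T, □¬p is T. ✓
2: ¬p is F, □¬p is F. ✓
3: ¬p is F, □¬p is F. ✓
— 3 worlds.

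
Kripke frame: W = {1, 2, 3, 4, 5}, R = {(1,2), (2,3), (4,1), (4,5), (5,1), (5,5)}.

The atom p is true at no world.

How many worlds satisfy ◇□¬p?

4

1: successors {2}; □¬p there: 2:T. ✓
2: successors {3}; □¬p there: 3:T. ✓
3: no successors, so ◇□¬p fails. ✗
4: successors {1, 5}; □¬p there: 1:T, 5:T. ✓
5: successors {1, 5}; □¬p there: 1:T, 5:T. ✓
Satisfying worlds: {1, 2, 4, 5}.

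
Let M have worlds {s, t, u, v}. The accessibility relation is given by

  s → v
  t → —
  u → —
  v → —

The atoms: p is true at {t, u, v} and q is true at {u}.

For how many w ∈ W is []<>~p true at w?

3

s: successors {v}; <>~p there: v:F. ✗
t: no successors, so []<>~p holds vacuously. ✓
u: no successors, so []<>~p holds vacuously. ✓
v: no successors, so []<>~p holds vacuously. ✓
Satisfying worlds: {t, u, v}.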